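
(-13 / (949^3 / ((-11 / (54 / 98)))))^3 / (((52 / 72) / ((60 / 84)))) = 223701170 / 8079007108765641593424390927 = 0.00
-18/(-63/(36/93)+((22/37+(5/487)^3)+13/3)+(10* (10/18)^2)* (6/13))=108001110388392/938395065283423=0.12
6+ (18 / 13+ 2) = 122 / 13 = 9.38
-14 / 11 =-1.27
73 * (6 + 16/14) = 3650/7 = 521.43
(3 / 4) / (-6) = -1 / 8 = -0.12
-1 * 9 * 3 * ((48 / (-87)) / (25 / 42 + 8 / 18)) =54432 / 3799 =14.33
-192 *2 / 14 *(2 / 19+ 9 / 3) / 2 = -5664 / 133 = -42.59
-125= -125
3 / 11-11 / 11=-8 / 11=-0.73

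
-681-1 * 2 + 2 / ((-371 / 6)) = -253405 / 371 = -683.03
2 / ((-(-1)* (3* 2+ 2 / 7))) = 7 / 22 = 0.32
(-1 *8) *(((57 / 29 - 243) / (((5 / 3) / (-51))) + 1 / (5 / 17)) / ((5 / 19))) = -162634376 / 725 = -224323.28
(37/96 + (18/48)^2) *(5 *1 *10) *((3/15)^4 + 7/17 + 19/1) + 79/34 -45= 19091767/40800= 467.94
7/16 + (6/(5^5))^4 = 667572021505111/1525878906250000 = 0.44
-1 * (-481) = 481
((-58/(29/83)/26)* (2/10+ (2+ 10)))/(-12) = 5063/780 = 6.49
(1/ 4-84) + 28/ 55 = -18313/ 220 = -83.24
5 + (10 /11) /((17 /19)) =1125 /187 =6.02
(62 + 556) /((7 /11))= 6798 /7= 971.14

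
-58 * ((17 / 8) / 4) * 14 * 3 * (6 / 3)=-10353 / 4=-2588.25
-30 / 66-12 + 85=798 / 11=72.55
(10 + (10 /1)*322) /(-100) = -323 /10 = -32.30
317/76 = 4.17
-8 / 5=-1.60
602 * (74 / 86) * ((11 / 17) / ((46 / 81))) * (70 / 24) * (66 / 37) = 2401245 / 782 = 3070.65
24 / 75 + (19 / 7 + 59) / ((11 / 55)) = 308.89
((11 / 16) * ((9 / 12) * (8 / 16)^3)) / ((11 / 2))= 3 / 256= 0.01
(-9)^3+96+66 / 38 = -11994 / 19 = -631.26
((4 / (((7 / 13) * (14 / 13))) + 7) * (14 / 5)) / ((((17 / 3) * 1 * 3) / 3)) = 4086 / 595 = 6.87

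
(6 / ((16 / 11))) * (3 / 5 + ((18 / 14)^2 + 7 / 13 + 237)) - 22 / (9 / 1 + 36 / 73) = 28287269 / 28665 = 986.82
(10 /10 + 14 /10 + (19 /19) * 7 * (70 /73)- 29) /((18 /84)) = -92.81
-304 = -304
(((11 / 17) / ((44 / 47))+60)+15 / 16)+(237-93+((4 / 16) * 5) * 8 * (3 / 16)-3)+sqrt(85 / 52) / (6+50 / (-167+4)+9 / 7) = 1141 * sqrt(1105) / 207038+55625 / 272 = 204.69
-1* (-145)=145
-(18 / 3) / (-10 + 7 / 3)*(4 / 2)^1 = 36 / 23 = 1.57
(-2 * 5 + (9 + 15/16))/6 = -1/96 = -0.01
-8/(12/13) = -26/3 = -8.67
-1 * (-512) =512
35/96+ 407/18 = 6617/288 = 22.98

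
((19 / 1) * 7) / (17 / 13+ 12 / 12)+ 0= 1729 / 30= 57.63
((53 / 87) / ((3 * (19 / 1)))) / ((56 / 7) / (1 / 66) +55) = 1 / 54549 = 0.00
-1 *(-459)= 459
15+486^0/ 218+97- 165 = -11553/ 218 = -53.00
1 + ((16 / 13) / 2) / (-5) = 57 / 65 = 0.88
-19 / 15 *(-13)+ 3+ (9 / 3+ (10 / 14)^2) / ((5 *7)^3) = 122691616 / 6302625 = 19.47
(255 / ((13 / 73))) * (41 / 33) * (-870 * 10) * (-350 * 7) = 5422642575000 / 143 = 37920577447.55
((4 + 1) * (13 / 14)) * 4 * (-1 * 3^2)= -1170 / 7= -167.14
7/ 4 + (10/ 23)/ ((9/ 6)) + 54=15467/ 276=56.04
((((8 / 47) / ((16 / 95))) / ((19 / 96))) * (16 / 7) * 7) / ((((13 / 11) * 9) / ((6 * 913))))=25710080 / 611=42078.69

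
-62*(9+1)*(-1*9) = 5580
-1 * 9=-9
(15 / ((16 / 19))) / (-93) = -0.19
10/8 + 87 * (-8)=-2779/4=-694.75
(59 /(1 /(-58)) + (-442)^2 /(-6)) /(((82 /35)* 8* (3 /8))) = -1889090 /369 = -5119.49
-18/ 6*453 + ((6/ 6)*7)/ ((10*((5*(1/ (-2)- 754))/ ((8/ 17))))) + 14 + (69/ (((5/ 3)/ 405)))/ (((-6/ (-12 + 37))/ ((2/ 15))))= -6836524556/ 641325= -10660.00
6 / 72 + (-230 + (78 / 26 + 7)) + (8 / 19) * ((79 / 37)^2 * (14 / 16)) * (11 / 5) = -337448461 / 1560660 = -216.22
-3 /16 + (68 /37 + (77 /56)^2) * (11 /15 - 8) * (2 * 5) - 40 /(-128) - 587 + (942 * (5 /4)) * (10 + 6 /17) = 228106161 /20128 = 11332.78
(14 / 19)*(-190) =-140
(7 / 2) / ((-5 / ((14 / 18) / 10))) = -49 / 900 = -0.05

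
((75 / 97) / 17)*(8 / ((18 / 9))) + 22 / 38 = 23839 / 31331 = 0.76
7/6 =1.17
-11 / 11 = -1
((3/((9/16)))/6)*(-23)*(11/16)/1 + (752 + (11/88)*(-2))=737.69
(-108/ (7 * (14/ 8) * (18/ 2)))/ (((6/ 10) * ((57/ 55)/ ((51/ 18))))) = -37400/ 8379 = -4.46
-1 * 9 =-9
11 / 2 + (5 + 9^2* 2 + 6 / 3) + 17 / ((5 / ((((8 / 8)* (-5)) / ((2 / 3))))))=149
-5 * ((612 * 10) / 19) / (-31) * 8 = 244800 / 589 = 415.62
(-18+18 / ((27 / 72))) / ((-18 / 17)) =-85 / 3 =-28.33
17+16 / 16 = 18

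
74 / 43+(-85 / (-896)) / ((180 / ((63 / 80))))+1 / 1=4793051 / 1761280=2.72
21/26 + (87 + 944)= 26827/26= 1031.81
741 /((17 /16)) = 11856 /17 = 697.41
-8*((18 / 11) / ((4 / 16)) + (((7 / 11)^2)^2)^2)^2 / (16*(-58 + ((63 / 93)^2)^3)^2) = -1563379308003505905959637368995124209 / 242695013434225509127199274010323577538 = -0.01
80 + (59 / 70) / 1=5659 / 70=80.84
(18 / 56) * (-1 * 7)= -9 / 4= -2.25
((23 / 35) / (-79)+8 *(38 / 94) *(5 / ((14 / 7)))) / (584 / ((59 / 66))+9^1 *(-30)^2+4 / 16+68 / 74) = 9165273108 / 9934269493645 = 0.00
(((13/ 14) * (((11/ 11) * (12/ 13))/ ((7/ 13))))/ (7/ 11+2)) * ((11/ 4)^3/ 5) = 570999/ 227360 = 2.51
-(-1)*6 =6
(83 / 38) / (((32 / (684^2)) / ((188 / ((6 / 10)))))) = 10006065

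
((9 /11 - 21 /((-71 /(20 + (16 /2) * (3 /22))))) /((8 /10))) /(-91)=-2505 /25844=-0.10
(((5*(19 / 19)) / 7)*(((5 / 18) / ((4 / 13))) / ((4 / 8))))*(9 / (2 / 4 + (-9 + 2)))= -25 / 14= -1.79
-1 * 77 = -77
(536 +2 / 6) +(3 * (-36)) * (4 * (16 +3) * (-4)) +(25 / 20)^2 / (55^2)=33368.33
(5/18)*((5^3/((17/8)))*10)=25000/153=163.40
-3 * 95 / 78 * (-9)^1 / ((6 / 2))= 285 / 26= 10.96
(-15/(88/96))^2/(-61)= -32400/7381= -4.39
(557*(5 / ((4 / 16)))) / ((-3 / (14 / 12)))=-38990 / 9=-4332.22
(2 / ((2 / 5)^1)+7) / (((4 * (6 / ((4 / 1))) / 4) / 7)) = 56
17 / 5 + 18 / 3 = 47 / 5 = 9.40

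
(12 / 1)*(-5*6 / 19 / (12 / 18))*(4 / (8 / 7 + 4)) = -420 / 19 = -22.11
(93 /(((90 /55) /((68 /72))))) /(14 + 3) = 341 /108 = 3.16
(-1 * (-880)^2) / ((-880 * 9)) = 880 / 9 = 97.78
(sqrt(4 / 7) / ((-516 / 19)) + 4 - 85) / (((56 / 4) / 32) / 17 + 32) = -22032 / 8711 - 2584 * sqrt(7) / 7866033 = -2.53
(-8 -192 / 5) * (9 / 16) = -261 / 10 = -26.10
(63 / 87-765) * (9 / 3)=-2292.83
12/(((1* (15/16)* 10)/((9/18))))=16/25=0.64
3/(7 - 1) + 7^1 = 15/2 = 7.50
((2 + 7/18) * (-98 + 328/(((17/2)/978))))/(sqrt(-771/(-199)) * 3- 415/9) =-1136195593405/573082172- 371463111 * sqrt(153429)/573082172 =-2236.50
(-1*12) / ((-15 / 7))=28 / 5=5.60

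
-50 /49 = -1.02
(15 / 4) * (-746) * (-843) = 4716585 / 2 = 2358292.50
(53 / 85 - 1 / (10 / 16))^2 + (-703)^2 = 3570666914 / 7225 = 494209.95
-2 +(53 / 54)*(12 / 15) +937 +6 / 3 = 126601 / 135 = 937.79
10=10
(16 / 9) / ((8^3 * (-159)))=-1 / 45792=-0.00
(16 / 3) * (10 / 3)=160 / 9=17.78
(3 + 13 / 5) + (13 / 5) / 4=25 / 4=6.25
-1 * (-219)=219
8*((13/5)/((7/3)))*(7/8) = 7.80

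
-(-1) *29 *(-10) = -290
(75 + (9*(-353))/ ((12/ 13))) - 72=-13755/ 4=-3438.75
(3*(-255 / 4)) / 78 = -255 / 104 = -2.45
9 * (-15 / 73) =-1.85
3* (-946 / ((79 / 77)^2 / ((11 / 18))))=-30848587 / 18723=-1647.63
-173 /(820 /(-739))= 127847 /820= 155.91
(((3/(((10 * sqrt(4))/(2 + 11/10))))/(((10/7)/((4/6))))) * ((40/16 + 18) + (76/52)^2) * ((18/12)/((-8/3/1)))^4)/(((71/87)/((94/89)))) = 44541525197043/69986615296000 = 0.64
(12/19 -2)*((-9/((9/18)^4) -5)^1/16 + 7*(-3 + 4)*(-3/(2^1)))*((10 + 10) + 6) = 704.91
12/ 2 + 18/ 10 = 39/ 5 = 7.80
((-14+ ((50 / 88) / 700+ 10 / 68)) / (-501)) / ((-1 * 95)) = -290119 / 996829680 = -0.00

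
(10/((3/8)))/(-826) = -40/1239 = -0.03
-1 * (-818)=818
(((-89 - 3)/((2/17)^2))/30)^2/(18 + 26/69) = 1016200007/380400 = 2671.40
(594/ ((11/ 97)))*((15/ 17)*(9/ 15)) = 47142/ 17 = 2773.06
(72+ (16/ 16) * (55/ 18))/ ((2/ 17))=22967/ 36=637.97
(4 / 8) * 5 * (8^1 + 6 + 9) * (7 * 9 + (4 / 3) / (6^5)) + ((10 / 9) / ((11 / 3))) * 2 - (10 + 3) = 463192313 / 128304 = 3610.12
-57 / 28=-2.04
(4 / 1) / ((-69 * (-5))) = 4 / 345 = 0.01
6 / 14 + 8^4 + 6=28717 / 7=4102.43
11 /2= 5.50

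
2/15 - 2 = -28/15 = -1.87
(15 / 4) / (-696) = -5 / 928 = -0.01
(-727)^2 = 528529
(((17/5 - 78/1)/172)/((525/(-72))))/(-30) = -373/188125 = -0.00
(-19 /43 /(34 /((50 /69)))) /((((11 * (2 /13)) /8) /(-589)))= 14548300 /554829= 26.22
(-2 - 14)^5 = -1048576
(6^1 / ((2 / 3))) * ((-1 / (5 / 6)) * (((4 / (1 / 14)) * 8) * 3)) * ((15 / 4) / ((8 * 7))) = -972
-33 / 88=-3 / 8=-0.38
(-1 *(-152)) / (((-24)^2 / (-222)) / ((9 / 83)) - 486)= -8436 / 28301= -0.30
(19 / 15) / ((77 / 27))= 171 / 385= 0.44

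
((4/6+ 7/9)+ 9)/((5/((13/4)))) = 611/90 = 6.79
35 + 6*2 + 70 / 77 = 527 / 11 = 47.91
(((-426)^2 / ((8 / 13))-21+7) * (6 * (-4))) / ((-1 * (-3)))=-2359076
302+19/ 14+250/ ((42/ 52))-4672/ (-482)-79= 5502055/ 10122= 543.57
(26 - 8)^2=324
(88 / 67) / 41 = 88 / 2747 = 0.03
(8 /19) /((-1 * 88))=-1 /209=-0.00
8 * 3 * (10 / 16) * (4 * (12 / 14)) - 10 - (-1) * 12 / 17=5014 / 119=42.13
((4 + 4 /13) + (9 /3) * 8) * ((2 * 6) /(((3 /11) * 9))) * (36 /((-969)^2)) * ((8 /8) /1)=64768 /12206493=0.01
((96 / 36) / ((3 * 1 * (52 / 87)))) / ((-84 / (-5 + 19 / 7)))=232 / 5733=0.04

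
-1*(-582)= 582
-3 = -3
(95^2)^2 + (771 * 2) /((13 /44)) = 1058925973 /13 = 81455844.08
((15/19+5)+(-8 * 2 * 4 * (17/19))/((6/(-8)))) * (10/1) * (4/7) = 187280/399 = 469.37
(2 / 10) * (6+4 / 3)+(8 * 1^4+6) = 232 / 15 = 15.47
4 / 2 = 2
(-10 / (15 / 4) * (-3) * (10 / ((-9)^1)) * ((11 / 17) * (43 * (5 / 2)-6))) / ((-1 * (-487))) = -89320 / 74511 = -1.20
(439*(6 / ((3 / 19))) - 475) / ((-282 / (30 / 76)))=-4265 / 188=-22.69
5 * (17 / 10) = 17 / 2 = 8.50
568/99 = 5.74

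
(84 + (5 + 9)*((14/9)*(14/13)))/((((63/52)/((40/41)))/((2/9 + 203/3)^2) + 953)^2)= 583112741114492825600/4928560217765271997174521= 0.00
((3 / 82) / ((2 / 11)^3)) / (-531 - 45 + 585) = 1331 / 1968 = 0.68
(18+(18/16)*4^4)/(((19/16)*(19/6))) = 29376/361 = 81.37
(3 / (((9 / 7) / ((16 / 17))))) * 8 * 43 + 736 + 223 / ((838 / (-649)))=1318.75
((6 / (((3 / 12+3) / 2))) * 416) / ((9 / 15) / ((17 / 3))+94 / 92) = 6005760 / 4409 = 1362.16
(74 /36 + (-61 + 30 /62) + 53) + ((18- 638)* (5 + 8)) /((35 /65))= -58488569 /3906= -14974.03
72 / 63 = 8 / 7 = 1.14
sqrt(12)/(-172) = -sqrt(3)/86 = -0.02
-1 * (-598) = 598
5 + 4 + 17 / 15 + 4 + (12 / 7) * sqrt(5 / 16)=3 * sqrt(5) / 7 + 212 / 15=15.09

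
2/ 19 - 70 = -1328/ 19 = -69.89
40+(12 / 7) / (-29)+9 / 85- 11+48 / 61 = 31401562 / 1052555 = 29.83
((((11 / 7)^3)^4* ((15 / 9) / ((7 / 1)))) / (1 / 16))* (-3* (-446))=111979124481405280 / 96889010407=1155746.39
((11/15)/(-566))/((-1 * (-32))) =-11/271680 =-0.00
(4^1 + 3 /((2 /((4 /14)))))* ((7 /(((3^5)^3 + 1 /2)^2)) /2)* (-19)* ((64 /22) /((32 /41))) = -48298 /9059210443516475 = -0.00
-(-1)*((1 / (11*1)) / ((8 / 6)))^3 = 27 / 85184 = 0.00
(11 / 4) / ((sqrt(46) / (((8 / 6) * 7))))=77 * sqrt(46) / 138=3.78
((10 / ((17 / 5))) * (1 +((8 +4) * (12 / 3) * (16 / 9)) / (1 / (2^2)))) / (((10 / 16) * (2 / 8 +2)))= 328640 / 459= 715.99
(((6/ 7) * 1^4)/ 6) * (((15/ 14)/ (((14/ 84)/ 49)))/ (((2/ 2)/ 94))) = 4230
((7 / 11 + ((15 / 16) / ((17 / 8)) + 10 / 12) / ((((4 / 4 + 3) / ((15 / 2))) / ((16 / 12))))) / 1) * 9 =12867 / 374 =34.40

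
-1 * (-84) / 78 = 1.08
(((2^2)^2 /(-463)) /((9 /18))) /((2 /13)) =-208 /463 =-0.45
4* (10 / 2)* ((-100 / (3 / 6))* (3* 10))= -120000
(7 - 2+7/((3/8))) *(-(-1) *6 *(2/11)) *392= 111328/11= 10120.73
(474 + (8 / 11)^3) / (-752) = -0.63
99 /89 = 1.11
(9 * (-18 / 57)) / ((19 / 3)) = -162 / 361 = -0.45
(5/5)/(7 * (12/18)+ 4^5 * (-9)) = -3/27634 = -0.00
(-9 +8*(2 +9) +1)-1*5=75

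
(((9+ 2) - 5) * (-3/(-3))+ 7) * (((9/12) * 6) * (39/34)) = 4563/68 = 67.10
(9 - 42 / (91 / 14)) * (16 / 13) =528 / 169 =3.12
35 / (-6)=-35 / 6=-5.83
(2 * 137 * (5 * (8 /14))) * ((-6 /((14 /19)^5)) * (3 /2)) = -15265150335 /470596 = -32437.91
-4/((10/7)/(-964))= 13496/5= 2699.20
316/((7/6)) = 1896/7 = 270.86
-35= -35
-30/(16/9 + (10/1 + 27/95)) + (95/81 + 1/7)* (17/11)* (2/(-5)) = -1061474182/321610905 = -3.30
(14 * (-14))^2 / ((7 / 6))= 32928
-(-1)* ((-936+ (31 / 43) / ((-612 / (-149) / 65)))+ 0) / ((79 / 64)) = -389304656 / 519741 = -749.04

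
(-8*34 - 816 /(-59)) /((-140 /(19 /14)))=5168 /2065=2.50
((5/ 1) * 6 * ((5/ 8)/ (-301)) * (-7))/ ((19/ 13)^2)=12675/ 62092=0.20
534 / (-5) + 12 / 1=-474 / 5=-94.80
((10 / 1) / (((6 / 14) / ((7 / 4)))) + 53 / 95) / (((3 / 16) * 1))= 188744 / 855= 220.75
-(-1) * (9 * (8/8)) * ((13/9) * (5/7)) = 65/7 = 9.29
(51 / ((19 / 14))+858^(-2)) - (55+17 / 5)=-1456132297 / 69935580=-20.82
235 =235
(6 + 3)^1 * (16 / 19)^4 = 589824 / 130321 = 4.53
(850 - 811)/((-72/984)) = -533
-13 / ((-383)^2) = -13 / 146689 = -0.00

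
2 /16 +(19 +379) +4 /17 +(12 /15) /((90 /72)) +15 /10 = 1361701 /3400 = 400.50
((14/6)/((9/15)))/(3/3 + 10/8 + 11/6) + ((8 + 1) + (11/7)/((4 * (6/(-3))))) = 1639/168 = 9.76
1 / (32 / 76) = 19 / 8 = 2.38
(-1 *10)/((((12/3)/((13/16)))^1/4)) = -65/8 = -8.12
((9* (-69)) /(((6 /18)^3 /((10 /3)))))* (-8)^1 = 447120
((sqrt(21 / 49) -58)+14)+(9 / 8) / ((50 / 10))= -1751 / 40+sqrt(21) / 7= -43.12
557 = 557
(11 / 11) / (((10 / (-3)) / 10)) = -3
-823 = -823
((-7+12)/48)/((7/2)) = 5/168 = 0.03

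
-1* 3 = -3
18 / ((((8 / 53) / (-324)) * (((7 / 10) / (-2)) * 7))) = 772740 / 49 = 15770.20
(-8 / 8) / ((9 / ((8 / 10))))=-4 / 45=-0.09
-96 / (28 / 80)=-1920 / 7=-274.29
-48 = -48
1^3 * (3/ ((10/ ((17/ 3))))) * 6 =51/ 5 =10.20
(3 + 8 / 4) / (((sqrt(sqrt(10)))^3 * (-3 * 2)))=-10^(1 / 4) / 12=-0.15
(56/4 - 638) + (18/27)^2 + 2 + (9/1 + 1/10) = -55121/90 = -612.46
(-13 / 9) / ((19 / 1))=-13 / 171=-0.08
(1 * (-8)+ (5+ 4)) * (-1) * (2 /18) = -1 /9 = -0.11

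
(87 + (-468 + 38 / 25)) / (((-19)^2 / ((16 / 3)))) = -151792 / 27075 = -5.61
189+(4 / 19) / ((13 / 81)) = 47007 / 247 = 190.31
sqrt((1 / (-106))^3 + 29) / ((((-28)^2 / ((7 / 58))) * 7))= sqrt(74718022) / 72989056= 0.00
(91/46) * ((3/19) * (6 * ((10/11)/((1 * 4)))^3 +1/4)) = 0.10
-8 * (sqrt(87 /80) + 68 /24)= -68 /3 - 2 * sqrt(435) /5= -31.01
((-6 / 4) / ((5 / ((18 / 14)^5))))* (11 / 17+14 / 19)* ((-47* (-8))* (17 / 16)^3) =-1075565902347 / 1634984960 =-657.84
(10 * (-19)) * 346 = -65740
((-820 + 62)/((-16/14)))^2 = 7038409/16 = 439900.56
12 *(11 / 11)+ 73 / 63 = 829 / 63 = 13.16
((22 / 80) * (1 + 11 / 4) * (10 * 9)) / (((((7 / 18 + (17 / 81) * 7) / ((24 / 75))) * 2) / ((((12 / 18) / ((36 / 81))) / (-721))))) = -0.02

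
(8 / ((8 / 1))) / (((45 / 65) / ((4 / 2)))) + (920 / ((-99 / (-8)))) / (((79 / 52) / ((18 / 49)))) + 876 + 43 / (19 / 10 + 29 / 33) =912.34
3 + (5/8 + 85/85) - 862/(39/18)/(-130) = 51953/6760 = 7.69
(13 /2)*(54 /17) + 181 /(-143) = 47116 /2431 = 19.38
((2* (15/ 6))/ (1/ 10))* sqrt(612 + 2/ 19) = 50* sqrt(220970)/ 19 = 1237.04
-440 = -440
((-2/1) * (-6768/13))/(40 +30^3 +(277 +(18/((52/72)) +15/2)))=27072/711085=0.04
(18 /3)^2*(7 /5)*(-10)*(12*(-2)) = 12096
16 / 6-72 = -208 / 3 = -69.33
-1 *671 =-671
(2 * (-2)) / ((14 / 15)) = -4.29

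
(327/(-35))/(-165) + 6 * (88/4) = 254209/1925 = 132.06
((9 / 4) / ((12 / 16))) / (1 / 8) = 24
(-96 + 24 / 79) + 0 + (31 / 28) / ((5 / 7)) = -94.15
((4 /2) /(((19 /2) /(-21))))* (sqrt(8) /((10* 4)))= -21* sqrt(2) /95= -0.31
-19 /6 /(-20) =19 /120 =0.16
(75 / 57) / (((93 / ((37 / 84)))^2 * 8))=34225 / 9276156288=0.00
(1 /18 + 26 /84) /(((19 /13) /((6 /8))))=299 /1596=0.19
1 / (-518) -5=-2591 / 518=-5.00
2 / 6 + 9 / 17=44 / 51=0.86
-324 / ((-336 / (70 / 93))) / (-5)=-9 / 62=-0.15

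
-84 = -84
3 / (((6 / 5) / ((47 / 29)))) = 235 / 58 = 4.05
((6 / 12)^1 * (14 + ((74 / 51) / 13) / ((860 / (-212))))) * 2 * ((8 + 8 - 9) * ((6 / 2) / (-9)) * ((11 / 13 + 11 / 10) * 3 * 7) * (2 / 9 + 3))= -358022459102 / 83388825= -4293.41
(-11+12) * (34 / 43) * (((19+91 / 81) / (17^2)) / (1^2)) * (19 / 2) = 30970 / 59211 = 0.52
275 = 275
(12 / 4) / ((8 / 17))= 51 / 8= 6.38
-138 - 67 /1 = -205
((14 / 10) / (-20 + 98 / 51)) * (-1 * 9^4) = 2342277 / 4610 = 508.09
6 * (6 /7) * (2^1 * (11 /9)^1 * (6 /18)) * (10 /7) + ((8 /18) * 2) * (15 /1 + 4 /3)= 27128 /1323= 20.50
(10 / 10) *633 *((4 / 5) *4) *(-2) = -20256 / 5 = -4051.20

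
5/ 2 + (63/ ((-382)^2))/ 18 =729627/ 291848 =2.50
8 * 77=616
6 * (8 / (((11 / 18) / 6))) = 5184 / 11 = 471.27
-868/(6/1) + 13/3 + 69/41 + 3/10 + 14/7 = -167711/1230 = -136.35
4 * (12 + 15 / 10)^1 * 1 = 54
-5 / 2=-2.50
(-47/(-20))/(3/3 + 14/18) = 423/320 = 1.32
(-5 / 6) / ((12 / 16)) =-1.11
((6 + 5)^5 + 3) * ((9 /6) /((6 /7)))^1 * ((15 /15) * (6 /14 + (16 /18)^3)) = 464721317 /1458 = 318738.90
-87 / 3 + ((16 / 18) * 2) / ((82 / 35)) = -10421 / 369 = -28.24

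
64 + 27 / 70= 4507 / 70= 64.39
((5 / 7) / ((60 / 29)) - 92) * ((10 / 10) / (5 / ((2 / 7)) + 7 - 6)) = -7699 / 1554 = -4.95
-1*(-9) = 9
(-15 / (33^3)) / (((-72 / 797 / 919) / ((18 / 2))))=3662215 / 95832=38.21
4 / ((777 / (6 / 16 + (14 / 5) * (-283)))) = -31681 / 7770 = -4.08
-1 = -1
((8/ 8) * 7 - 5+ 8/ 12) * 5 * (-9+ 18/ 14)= -720/ 7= -102.86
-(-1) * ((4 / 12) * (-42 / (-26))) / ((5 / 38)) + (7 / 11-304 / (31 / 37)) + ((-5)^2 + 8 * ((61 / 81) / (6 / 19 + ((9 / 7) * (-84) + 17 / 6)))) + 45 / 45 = -2376104596849 / 7153332615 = -332.17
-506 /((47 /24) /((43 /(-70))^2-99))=1467150036 /57575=25482.41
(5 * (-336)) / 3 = -560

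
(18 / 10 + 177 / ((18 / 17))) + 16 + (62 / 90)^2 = 751037 / 4050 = 185.44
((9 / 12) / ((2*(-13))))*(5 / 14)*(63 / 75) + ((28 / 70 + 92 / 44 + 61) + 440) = 5759837 / 11440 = 503.48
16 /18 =0.89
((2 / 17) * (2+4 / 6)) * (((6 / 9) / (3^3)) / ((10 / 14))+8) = 52064 / 20655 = 2.52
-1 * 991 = -991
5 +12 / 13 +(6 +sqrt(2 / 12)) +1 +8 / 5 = sqrt(6) / 6 +944 / 65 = 14.93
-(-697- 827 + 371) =1153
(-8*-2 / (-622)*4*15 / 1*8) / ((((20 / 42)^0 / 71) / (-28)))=7633920 / 311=24546.37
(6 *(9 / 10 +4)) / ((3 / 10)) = 98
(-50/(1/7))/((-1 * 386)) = 175/193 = 0.91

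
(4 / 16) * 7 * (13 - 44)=-217 / 4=-54.25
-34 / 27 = -1.26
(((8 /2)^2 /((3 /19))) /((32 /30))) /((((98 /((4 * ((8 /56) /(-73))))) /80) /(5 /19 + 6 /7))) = -119200 /175273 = -0.68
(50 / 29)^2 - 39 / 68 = 137201 / 57188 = 2.40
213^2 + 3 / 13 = 589800 / 13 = 45369.23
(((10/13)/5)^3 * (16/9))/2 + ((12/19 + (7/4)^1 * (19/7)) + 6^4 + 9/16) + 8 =7874082835/6010992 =1309.95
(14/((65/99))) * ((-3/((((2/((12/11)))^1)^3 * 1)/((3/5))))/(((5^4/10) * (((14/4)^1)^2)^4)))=-17915904/4048228559375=-0.00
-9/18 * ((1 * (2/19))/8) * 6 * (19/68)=-3/272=-0.01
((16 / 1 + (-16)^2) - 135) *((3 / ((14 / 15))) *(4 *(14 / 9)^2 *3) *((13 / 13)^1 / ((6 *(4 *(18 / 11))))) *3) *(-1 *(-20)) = 527450 / 27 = 19535.19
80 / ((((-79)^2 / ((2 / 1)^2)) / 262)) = 83840 / 6241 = 13.43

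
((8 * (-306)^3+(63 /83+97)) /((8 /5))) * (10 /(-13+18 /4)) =237816611375 /1411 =168544728.12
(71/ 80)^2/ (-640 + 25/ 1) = -5041/ 3936000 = -0.00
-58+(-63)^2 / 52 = 953 / 52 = 18.33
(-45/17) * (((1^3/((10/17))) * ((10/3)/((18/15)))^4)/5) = -78125/1458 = -53.58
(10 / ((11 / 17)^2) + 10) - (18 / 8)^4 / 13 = 12850919 / 402688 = 31.91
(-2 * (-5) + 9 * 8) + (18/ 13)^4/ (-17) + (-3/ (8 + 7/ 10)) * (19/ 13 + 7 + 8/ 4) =1100768042/ 14080573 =78.18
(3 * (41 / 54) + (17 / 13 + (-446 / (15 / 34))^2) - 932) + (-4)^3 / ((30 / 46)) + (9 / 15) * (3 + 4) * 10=1021001.66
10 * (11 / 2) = 55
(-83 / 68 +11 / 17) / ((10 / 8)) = -39 / 85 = -0.46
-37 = -37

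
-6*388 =-2328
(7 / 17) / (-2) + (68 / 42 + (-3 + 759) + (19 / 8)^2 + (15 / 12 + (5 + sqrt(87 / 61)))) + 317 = sqrt(5307) / 61 + 24819869 / 22848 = 1087.50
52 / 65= 4 / 5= 0.80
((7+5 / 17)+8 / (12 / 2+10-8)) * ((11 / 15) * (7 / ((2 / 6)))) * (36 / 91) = 55836 / 1105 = 50.53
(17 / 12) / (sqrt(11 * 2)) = 17 * sqrt(22) / 264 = 0.30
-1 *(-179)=179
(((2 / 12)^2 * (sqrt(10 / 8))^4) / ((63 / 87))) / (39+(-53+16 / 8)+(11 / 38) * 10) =-13775 / 2092608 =-0.01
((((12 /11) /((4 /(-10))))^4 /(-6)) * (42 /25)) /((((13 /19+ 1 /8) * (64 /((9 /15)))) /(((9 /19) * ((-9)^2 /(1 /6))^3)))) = -5857797793680 /600281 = -9758426.13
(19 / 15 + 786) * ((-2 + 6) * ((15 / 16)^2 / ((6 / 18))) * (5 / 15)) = 177135 / 64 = 2767.73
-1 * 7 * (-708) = 4956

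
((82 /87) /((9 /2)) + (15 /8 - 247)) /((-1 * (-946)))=-1534151 /5925744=-0.26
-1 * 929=-929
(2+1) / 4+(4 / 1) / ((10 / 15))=6.75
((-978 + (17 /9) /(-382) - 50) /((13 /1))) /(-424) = 3534281 /18950256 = 0.19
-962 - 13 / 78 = -5773 / 6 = -962.17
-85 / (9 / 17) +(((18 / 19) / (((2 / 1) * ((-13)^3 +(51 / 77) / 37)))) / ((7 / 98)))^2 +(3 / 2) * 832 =34604672038036236028 / 31822013459984049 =1087.44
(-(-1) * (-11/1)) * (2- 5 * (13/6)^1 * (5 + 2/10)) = 1793/3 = 597.67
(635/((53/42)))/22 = 13335/583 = 22.87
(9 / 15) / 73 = 3 / 365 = 0.01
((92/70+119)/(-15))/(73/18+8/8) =-25266/15925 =-1.59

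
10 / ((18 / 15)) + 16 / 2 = 49 / 3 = 16.33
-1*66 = -66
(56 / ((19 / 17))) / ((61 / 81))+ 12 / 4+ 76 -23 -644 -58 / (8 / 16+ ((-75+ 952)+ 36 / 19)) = -20199120896 / 38730303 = -521.53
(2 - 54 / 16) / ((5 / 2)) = -11 / 20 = -0.55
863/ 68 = 12.69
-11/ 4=-2.75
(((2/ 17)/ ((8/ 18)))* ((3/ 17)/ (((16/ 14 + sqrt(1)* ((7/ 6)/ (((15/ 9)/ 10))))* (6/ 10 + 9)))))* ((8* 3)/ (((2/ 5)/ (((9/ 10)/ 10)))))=567/ 175712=0.00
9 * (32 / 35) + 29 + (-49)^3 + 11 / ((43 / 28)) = -117604.61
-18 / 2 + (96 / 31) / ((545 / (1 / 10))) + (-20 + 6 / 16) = -19344391 / 675800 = -28.62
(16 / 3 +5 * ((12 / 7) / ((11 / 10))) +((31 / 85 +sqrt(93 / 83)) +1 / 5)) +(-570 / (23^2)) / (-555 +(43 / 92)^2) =sqrt(7719) / 83 +1262413001368 / 92199500085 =14.75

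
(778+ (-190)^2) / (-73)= -36878 / 73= -505.18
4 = 4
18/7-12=-66/7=-9.43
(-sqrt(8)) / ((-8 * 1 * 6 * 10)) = sqrt(2) / 240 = 0.01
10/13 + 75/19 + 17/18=25169/4446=5.66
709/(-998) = -709/998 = -0.71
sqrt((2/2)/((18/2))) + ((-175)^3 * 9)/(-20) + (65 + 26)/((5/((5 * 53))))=28998505/12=2416542.08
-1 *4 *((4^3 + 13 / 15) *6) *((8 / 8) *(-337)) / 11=2623208 / 55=47694.69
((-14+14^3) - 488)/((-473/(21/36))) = -7847/2838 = -2.76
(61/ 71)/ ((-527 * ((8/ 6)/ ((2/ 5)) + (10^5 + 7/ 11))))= -2013/ 123481001627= -0.00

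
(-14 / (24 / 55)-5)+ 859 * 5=51095 / 12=4257.92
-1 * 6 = -6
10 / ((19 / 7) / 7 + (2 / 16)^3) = 250880 / 9777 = 25.66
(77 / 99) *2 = 14 / 9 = 1.56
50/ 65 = 10/ 13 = 0.77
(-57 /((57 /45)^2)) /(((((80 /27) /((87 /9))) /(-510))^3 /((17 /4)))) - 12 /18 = 695506496997.06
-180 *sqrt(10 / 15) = -60 *sqrt(6) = -146.97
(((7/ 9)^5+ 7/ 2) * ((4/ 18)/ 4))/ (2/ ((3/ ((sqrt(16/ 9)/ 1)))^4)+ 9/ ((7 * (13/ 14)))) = 12389/ 86184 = 0.14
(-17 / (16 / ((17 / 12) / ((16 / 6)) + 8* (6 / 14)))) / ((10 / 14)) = -15079 / 2560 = -5.89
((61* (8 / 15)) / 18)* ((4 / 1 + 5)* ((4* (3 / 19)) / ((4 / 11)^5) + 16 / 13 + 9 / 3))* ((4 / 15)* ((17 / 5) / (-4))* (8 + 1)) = -6790803833 / 1976000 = -3436.64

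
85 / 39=2.18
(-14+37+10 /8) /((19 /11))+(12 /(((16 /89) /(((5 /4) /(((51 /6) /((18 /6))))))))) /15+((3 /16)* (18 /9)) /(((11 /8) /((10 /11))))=5080991 /312664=16.25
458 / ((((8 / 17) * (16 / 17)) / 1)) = 66181 / 64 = 1034.08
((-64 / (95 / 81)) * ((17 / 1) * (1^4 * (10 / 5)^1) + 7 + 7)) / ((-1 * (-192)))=-13.64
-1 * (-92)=92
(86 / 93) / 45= 86 / 4185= 0.02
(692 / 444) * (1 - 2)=-173 / 111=-1.56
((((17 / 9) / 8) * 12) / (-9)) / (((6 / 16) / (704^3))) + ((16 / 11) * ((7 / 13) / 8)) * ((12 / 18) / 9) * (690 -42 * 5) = -3392836428416 / 11583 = -292915171.24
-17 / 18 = -0.94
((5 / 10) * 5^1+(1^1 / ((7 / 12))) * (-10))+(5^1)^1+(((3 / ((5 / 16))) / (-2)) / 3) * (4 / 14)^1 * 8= -133 / 10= -13.30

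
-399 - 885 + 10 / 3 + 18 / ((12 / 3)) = -7657 / 6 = -1276.17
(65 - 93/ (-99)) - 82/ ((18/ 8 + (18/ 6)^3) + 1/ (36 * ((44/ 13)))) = 96560416/ 1529385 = 63.14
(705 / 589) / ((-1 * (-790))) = 141 / 93062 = 0.00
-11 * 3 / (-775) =33 / 775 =0.04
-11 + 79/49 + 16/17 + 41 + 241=227870/833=273.55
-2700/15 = -180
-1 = -1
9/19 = 0.47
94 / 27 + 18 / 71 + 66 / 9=21218 / 1917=11.07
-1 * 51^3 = -132651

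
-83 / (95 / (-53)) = 4399 / 95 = 46.31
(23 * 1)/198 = 23/198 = 0.12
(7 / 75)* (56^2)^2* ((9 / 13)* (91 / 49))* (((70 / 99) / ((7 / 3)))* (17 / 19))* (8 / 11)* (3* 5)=8024948736 / 2299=3490625.81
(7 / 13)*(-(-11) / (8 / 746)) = 28721 / 52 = 552.33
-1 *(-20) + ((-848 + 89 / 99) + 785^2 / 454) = 23831393 / 44946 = 530.22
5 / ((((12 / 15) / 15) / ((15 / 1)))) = 5625 / 4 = 1406.25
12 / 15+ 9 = 49 / 5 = 9.80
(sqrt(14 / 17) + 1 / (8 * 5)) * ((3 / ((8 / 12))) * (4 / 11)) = 9 / 220 + 18 * sqrt(238) / 187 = 1.53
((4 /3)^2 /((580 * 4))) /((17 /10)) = 2 /4437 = 0.00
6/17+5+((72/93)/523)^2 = 23920394371/4468643273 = 5.35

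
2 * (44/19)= 88/19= 4.63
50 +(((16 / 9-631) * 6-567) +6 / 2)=-12868 / 3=-4289.33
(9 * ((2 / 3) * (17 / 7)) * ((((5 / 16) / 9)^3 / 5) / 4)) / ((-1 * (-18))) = 425 / 250822656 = 0.00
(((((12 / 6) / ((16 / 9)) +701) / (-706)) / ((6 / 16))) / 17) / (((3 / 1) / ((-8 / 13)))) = 22468 / 702117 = 0.03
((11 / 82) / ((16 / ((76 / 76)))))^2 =121 / 1721344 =0.00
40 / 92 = 0.43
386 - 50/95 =7324/19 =385.47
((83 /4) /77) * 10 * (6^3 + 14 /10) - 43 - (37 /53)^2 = 542.36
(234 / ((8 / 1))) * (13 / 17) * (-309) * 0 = 0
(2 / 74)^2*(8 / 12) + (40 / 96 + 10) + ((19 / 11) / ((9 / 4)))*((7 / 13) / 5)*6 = 42728853 / 3915340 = 10.91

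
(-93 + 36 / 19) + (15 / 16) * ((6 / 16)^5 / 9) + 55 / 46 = -20599360679 / 229113856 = -89.91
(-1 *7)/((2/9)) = -63/2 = -31.50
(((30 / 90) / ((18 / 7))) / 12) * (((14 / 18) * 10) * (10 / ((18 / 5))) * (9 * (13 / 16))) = 79625 / 46656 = 1.71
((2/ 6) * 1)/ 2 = 1/ 6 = 0.17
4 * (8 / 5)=32 / 5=6.40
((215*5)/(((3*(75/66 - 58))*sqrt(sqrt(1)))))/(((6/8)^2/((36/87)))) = -1513600/326511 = -4.64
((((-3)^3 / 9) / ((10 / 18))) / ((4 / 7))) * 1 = -189 / 20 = -9.45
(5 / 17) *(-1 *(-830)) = 4150 / 17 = 244.12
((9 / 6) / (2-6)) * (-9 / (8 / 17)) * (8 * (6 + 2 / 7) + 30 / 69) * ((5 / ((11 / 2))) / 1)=9370485 / 28336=330.69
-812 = -812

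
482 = 482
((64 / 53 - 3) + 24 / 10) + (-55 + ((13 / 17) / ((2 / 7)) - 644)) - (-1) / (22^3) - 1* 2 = -33468900899 / 47969240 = -697.72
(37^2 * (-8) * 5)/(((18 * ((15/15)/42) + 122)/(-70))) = 26832400/857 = 31309.68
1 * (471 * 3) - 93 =1320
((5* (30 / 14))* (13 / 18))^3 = 34328125 / 74088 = 463.34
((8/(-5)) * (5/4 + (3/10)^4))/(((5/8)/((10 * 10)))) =-201296/625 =-322.07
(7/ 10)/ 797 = 7/ 7970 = 0.00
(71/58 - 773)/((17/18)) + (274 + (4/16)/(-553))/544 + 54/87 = -28477301301/34896512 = -816.05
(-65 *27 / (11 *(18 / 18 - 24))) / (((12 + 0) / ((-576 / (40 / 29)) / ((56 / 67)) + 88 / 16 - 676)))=-9583353 / 14168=-676.41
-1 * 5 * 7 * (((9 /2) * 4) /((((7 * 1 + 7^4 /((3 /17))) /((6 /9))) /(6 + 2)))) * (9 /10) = -648 /2917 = -0.22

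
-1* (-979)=979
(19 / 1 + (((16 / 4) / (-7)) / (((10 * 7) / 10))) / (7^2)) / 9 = 15205 / 7203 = 2.11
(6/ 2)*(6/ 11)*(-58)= -1044/ 11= -94.91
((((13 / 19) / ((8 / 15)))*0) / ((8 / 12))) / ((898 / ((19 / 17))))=0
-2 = -2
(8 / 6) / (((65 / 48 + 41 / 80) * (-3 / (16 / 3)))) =-80 / 63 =-1.27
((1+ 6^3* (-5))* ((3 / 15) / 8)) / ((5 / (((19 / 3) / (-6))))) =20501 / 3600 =5.69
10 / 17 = 0.59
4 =4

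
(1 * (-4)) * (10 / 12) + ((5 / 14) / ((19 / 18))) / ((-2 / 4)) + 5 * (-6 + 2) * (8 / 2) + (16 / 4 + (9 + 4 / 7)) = -4015 / 57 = -70.44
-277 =-277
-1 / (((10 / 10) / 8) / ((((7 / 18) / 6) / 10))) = -7 / 135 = -0.05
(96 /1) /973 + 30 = 29286 /973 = 30.10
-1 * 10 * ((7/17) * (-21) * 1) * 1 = 1470/17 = 86.47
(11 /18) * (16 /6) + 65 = 1799 /27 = 66.63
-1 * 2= -2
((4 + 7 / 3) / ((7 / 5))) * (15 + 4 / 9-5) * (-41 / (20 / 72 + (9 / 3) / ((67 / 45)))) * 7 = -9812284 / 1659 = -5914.58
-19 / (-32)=19 / 32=0.59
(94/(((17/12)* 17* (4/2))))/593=564/171377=0.00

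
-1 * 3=-3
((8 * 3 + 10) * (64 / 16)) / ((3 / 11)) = 1496 / 3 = 498.67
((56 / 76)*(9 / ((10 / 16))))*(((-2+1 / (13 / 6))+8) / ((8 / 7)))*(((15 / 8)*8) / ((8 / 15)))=416745 / 247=1687.23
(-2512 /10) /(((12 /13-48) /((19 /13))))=5966 /765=7.80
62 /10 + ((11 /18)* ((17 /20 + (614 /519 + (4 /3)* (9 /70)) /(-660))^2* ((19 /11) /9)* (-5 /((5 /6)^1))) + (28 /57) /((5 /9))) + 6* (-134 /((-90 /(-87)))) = -56822103969803095081 /73735400006730000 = -770.62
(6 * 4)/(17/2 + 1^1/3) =144/53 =2.72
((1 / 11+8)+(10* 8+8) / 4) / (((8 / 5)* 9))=1655 / 792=2.09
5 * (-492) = -2460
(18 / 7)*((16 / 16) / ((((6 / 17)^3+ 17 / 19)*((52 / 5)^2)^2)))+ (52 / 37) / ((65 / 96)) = 6889372258479 / 3318724223360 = 2.08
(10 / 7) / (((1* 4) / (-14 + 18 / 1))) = 10 / 7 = 1.43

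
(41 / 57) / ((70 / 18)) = 123 / 665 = 0.18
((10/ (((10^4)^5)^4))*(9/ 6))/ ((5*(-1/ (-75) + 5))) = 9/ 1504000000000000000000000000000000000000000000000000000000000000000000000000000000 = 0.00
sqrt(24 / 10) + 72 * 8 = 2 * sqrt(15) / 5 + 576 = 577.55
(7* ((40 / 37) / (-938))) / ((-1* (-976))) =-5 / 604876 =-0.00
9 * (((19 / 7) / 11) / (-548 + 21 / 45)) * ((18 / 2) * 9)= -207765 / 632401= -0.33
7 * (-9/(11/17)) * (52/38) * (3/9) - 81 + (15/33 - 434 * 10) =-933176/209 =-4464.96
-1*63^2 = -3969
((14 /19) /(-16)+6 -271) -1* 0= -40287 /152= -265.05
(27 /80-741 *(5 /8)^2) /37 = -92517 /11840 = -7.81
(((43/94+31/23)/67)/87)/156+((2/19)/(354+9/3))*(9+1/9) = 35850606497/13335096424104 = 0.00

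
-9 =-9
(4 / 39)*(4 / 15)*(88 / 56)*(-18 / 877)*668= -0.59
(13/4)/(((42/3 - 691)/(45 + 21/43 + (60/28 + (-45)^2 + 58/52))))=-16229141/1630216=-9.96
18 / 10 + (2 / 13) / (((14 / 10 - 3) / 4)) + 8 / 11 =1532 / 715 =2.14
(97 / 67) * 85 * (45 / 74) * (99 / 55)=667845 / 4958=134.70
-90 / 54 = -5 / 3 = -1.67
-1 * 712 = -712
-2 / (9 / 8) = -16 / 9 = -1.78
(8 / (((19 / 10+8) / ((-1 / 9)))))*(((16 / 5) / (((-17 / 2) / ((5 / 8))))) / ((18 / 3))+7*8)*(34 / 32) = -14270 / 2673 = -5.34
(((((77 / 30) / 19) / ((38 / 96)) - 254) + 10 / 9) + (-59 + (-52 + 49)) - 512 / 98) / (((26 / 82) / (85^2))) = -15080233793530 / 2069613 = -7286499.36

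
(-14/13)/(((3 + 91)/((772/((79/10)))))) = -54040/48269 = -1.12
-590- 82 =-672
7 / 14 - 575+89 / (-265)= -304663 / 530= -574.84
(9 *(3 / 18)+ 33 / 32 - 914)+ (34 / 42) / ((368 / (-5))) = -14087831 / 15456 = -911.48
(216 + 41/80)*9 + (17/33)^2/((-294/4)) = 24955132547/12806640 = 1948.61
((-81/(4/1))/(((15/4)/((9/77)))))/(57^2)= -27/138985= -0.00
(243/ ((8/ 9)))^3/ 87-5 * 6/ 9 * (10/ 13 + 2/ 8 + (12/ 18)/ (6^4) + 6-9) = 33045184603477/ 140714496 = 234838.52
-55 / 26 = -2.12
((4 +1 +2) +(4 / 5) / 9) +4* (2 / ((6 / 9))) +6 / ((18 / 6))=949 / 45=21.09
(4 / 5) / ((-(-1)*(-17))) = -4 / 85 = -0.05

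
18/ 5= 3.60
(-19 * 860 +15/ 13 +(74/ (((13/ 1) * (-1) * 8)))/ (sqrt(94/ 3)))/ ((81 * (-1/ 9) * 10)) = 37 * sqrt(282)/ 439920 +42481/ 234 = 181.54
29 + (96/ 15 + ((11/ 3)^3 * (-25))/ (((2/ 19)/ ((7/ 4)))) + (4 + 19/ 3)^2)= -20346.60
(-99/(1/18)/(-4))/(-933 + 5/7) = -6237/13052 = -0.48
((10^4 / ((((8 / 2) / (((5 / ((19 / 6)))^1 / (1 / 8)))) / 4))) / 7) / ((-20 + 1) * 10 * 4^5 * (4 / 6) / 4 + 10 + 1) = -7200000 / 12933851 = -0.56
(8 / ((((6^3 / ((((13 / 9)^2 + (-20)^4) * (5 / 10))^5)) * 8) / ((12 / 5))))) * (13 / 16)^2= 61793106428138132768562176705900322481 / 2570736403169280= 24037122729486290560345.22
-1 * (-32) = 32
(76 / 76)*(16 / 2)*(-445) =-3560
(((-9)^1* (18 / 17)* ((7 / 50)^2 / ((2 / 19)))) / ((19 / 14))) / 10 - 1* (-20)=4222217 / 212500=19.87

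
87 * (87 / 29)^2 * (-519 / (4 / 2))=-406377 / 2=-203188.50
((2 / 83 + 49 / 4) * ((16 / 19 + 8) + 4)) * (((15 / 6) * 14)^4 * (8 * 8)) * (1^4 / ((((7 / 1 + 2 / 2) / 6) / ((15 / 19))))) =268572858750000 / 29963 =8963483588.09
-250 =-250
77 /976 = 0.08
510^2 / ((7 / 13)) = 3381300 / 7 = 483042.86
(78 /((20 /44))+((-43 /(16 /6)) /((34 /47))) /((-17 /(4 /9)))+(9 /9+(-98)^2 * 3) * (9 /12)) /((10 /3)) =188849357 /28900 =6534.58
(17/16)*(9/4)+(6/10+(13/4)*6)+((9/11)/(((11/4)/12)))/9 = 886197/38720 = 22.89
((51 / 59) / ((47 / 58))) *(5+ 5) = 29580 / 2773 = 10.67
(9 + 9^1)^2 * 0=0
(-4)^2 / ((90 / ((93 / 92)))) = 62 / 345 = 0.18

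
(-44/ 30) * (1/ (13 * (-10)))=11/ 975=0.01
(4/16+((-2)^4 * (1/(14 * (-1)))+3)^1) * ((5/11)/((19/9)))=2655/5852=0.45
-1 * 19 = -19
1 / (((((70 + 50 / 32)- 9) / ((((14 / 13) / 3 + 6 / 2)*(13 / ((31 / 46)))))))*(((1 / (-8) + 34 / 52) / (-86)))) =-66334208 / 393855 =-168.42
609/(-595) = -87/85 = -1.02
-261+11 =-250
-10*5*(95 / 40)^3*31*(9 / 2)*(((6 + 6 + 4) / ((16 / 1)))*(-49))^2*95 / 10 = -2182482528975 / 1024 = -2131330594.70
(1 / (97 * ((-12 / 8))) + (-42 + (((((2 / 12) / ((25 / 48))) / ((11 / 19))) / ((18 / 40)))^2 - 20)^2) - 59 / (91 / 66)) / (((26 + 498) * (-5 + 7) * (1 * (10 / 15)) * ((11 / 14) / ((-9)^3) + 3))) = 68133102507410621 / 555186822889627500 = 0.12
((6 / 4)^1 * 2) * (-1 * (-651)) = 1953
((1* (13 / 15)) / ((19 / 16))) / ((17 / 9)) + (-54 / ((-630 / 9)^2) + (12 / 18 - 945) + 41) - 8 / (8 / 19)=-2188774333 / 2374050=-921.96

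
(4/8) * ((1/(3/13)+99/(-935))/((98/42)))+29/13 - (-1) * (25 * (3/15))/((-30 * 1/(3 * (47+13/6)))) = -284383/13260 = -21.45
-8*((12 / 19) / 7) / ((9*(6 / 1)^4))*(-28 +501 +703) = -112 / 1539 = -0.07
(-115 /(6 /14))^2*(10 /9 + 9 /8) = 104332025 /648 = 161006.21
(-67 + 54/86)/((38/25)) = -35675/817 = -43.67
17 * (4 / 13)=68 / 13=5.23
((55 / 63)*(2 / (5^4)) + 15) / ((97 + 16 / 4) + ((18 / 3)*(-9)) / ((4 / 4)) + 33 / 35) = 118147 / 377550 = 0.31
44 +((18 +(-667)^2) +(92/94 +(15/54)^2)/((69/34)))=233762400409/525366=444951.52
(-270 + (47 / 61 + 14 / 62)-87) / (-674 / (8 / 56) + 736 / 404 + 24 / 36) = 203980509 / 2701860800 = 0.08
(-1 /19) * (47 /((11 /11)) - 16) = -31 /19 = -1.63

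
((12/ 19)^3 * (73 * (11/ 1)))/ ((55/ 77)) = 283.22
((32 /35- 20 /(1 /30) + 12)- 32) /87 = -21668 /3045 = -7.12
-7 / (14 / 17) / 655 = -17 / 1310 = -0.01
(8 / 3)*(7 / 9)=2.07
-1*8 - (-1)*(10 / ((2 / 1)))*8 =32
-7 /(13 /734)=-5138 /13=-395.23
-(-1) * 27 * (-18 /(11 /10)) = -441.82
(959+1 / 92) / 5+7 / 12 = 66373 / 345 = 192.39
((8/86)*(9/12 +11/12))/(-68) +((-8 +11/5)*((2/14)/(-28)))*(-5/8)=-71437/3438624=-0.02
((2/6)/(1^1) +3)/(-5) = -2/3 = -0.67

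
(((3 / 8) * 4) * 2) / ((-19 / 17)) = -51 / 19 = -2.68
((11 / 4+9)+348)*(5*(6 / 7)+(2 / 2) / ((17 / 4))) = 387091 / 238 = 1626.43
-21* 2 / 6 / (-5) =7 / 5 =1.40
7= 7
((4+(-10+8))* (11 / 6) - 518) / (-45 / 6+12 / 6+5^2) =-3086 / 117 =-26.38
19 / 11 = 1.73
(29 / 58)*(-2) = -1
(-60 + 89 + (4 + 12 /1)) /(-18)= -5 /2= -2.50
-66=-66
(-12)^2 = 144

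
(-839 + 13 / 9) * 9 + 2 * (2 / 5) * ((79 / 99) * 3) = -1243454 / 165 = -7536.08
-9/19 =-0.47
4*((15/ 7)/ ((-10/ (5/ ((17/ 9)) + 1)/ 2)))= -744/ 119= -6.25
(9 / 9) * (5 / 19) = 5 / 19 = 0.26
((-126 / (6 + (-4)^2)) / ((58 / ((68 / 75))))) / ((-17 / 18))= 756 / 7975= 0.09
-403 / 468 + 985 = 35429 / 36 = 984.14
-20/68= -0.29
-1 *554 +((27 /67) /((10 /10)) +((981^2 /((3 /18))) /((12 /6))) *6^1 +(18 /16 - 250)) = 9284428803 /536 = 17321695.53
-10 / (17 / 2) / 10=-2 / 17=-0.12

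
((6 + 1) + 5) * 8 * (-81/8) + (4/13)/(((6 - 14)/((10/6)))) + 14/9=-227099/234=-970.51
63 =63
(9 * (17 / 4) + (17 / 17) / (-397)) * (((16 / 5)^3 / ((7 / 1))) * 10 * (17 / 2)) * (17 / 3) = 17974264832 / 208425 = 86238.53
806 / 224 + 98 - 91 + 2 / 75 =89249 / 8400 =10.62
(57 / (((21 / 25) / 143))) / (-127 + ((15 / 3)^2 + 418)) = 67925 / 2212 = 30.71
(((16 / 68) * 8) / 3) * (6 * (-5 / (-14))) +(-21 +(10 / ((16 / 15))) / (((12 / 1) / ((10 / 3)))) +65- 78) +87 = 325291 / 5712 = 56.95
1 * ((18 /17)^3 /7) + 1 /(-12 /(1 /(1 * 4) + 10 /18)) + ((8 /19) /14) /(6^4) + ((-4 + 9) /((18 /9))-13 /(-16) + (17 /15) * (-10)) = -3352807979 /423421992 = -7.92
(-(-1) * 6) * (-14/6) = -14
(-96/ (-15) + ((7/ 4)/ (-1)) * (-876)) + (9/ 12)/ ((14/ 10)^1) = 215591/ 140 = 1539.94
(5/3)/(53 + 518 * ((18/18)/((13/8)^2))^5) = 689292459245/23588094998487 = 0.03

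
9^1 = 9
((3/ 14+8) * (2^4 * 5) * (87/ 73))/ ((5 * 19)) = 80040/ 9709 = 8.24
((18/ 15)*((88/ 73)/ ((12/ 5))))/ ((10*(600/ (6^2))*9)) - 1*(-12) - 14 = -54739/ 27375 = -2.00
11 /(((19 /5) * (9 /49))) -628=-104693 /171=-612.24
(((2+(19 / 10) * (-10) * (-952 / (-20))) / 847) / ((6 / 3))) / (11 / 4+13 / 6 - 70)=27072 / 3307535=0.01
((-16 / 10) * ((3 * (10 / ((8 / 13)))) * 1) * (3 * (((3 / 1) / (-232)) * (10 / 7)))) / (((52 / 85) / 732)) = 5172.23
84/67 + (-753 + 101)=-43600/67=-650.75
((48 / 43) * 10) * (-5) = -2400 / 43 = -55.81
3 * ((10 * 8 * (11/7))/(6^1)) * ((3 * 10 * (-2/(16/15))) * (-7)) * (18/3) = 148500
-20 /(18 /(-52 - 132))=1840 /9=204.44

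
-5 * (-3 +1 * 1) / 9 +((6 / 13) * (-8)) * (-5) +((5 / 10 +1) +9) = 7037 / 234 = 30.07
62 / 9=6.89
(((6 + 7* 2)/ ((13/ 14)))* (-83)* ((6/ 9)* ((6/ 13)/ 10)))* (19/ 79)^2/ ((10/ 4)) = -6711712/ 5273645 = -1.27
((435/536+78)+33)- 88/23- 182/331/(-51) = 22474990541/208108968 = 108.00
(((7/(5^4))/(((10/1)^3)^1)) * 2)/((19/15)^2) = 63/4512500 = 0.00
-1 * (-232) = 232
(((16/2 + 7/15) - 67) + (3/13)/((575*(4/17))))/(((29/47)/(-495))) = 8143195137/173420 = 46956.49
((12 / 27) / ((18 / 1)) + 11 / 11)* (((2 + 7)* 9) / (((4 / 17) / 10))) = 7055 / 2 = 3527.50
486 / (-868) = -243 / 434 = -0.56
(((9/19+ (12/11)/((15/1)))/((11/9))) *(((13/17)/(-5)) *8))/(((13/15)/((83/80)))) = -1279611/1954150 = -0.65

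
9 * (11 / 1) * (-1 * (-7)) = 693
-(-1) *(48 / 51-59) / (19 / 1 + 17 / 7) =-2303 / 850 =-2.71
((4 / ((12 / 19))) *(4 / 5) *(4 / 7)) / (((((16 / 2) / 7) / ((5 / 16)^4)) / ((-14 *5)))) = -83125 / 49152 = -1.69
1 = 1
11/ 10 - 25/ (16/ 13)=-1537/ 80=-19.21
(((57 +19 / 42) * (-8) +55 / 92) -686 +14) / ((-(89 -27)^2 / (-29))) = -63368857 / 7426608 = -8.53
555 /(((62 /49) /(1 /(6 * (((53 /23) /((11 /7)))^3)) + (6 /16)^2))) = 350938850785 /4135207552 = 84.87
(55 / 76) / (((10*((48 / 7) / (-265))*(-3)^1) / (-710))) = -661.89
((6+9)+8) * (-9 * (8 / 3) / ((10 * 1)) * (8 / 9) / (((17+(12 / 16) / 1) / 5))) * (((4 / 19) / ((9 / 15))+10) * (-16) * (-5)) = -138956800 / 12141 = -11445.25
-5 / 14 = -0.36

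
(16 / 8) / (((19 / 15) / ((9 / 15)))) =18 / 19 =0.95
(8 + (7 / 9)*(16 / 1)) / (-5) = -184 / 45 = -4.09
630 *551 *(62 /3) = 7174020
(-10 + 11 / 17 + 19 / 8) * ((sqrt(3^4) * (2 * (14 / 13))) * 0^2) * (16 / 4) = 0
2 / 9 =0.22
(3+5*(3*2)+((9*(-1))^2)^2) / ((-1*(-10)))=3297 / 5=659.40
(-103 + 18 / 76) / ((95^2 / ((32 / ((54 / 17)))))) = -0.11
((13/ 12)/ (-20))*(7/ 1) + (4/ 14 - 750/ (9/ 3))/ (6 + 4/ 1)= -25.35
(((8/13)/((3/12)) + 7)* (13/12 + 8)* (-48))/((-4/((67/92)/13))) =898269/15548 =57.77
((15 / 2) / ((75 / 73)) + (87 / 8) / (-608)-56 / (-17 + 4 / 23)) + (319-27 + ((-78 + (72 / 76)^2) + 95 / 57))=40624462373 / 178824960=227.17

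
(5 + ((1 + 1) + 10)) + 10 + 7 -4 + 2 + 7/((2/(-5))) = 29/2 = 14.50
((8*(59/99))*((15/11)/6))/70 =118/7623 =0.02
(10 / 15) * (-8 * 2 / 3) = -32 / 9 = -3.56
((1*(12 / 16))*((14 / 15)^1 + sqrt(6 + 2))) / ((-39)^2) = 7 / 15210 + sqrt(2) / 1014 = 0.00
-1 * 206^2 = -42436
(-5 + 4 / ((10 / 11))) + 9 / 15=0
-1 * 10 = -10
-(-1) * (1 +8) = 9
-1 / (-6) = 1 / 6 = 0.17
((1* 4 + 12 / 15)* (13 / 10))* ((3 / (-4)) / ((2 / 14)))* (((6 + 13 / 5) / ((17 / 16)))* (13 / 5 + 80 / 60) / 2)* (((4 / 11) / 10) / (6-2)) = -2770404 / 584375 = -4.74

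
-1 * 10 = -10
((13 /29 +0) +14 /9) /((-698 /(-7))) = 3661 /182178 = 0.02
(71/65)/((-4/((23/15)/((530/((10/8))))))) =-1633/1653600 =-0.00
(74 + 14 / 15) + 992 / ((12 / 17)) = 22204 / 15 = 1480.27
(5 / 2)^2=6.25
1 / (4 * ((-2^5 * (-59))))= 1 / 7552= 0.00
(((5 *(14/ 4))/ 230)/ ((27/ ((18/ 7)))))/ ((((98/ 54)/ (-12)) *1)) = -54/ 1127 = -0.05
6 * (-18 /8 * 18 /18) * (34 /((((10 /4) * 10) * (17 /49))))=-52.92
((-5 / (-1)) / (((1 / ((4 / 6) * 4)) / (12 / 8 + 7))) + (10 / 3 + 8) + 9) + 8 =425 / 3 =141.67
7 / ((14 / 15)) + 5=25 / 2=12.50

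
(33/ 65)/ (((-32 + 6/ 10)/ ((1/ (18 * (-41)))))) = 11/ 502086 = 0.00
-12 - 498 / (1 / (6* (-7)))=20904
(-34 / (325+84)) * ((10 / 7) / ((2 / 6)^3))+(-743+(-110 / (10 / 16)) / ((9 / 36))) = -4151941 / 2863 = -1450.21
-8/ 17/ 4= -2/ 17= -0.12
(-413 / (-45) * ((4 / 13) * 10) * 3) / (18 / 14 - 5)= -11564 / 507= -22.81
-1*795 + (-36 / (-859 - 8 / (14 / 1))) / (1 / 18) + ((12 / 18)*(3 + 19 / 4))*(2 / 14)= -200530591 / 252714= -793.51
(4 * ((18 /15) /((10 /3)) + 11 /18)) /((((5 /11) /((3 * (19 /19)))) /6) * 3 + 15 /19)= 365332 /81375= 4.49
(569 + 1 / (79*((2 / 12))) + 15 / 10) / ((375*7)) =90151 / 414750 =0.22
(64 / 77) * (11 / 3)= 64 / 21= 3.05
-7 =-7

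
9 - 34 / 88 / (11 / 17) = 4067 / 484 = 8.40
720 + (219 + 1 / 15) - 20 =13786 / 15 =919.07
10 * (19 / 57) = 10 / 3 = 3.33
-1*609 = -609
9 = 9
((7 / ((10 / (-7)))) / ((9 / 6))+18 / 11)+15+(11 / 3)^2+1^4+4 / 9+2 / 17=28.38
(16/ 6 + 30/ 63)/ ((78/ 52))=44/ 21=2.10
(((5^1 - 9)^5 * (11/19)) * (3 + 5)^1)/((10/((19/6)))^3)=-508288/3375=-150.60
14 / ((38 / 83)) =581 / 19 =30.58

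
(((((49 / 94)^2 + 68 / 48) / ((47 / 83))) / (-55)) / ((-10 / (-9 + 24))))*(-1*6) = -2786061 / 5710265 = -0.49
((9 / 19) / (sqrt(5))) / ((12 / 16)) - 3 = -3+ 12 * sqrt(5) / 95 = -2.72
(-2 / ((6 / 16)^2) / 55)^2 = 16384 / 245025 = 0.07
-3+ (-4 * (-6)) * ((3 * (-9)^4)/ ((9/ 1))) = 52485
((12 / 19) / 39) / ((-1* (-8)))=1 / 494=0.00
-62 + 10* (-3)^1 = -92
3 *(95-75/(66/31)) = 3945/22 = 179.32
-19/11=-1.73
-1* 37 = -37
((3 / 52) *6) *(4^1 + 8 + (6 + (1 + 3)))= 7.62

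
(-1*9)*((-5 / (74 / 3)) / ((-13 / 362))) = -24435 / 481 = -50.80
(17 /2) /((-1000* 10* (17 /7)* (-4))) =7 /80000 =0.00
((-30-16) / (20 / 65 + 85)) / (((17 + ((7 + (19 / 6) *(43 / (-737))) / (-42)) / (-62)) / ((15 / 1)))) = -103288545360 / 217123605397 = -0.48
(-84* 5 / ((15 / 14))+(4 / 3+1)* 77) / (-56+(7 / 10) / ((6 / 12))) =35 / 9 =3.89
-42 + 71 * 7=455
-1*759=-759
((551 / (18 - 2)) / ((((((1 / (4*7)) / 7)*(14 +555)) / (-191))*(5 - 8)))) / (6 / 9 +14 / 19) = 538.11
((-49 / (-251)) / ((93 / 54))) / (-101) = -882 / 785881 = -0.00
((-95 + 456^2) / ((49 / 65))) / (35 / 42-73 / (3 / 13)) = -27019330 / 30919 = -873.87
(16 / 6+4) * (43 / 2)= 430 / 3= 143.33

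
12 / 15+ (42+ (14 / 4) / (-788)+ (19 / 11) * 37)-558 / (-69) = 228853137 / 1993640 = 114.79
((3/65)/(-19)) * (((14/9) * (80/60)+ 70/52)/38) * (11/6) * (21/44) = -16807/87852960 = -0.00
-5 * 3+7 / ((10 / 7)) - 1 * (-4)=-61 / 10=-6.10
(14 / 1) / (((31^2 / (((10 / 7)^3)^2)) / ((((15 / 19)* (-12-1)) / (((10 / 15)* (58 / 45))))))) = -13162500000 / 8899491377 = -1.48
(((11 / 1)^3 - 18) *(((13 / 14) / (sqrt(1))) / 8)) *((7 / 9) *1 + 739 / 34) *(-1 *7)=-117588341 / 4896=-24017.23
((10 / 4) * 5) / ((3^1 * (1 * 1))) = 25 / 6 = 4.17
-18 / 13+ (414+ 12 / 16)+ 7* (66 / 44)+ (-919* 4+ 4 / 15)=-2536457 / 780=-3251.87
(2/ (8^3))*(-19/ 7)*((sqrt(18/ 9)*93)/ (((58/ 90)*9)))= -0.24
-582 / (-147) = 194 / 49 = 3.96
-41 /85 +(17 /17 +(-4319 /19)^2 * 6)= 9513433994 /30685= 310035.33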